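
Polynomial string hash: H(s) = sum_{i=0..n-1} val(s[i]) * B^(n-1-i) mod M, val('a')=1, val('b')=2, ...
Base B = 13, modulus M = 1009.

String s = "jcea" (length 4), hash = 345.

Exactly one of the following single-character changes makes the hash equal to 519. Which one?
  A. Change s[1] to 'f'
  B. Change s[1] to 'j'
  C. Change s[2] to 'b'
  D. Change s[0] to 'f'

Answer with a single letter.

Answer: B

Derivation:
Option A: s[1]='c'->'f', delta=(6-3)*13^2 mod 1009 = 507, hash=345+507 mod 1009 = 852
Option B: s[1]='c'->'j', delta=(10-3)*13^2 mod 1009 = 174, hash=345+174 mod 1009 = 519 <-- target
Option C: s[2]='e'->'b', delta=(2-5)*13^1 mod 1009 = 970, hash=345+970 mod 1009 = 306
Option D: s[0]='j'->'f', delta=(6-10)*13^3 mod 1009 = 293, hash=345+293 mod 1009 = 638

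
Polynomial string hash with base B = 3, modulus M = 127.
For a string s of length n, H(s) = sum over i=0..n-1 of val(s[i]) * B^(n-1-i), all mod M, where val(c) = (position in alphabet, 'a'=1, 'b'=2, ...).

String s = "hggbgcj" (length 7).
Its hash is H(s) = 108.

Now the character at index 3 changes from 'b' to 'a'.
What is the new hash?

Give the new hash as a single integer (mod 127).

Answer: 81

Derivation:
val('b') = 2, val('a') = 1
Position k = 3, exponent = n-1-k = 3
B^3 mod M = 3^3 mod 127 = 27
Delta = (1 - 2) * 27 mod 127 = 100
New hash = (108 + 100) mod 127 = 81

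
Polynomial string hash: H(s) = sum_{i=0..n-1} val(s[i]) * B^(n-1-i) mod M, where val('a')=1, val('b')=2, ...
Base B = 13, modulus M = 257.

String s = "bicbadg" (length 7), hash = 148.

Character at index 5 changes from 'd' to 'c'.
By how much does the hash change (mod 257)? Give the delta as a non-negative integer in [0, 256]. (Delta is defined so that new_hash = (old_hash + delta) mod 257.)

Answer: 244

Derivation:
Delta formula: (val(new) - val(old)) * B^(n-1-k) mod M
  val('c') - val('d') = 3 - 4 = -1
  B^(n-1-k) = 13^1 mod 257 = 13
  Delta = -1 * 13 mod 257 = 244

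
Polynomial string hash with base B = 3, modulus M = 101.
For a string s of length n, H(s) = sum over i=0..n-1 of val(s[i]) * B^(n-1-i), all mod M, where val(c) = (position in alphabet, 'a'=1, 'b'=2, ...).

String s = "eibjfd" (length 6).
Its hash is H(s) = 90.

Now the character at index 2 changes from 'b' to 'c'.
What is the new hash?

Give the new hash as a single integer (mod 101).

Answer: 16

Derivation:
val('b') = 2, val('c') = 3
Position k = 2, exponent = n-1-k = 3
B^3 mod M = 3^3 mod 101 = 27
Delta = (3 - 2) * 27 mod 101 = 27
New hash = (90 + 27) mod 101 = 16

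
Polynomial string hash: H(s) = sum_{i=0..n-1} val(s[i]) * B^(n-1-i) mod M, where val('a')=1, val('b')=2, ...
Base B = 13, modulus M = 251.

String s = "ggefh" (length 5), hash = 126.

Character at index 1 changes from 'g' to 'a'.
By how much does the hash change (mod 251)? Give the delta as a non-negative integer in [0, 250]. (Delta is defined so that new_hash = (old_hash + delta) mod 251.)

Answer: 121

Derivation:
Delta formula: (val(new) - val(old)) * B^(n-1-k) mod M
  val('a') - val('g') = 1 - 7 = -6
  B^(n-1-k) = 13^3 mod 251 = 189
  Delta = -6 * 189 mod 251 = 121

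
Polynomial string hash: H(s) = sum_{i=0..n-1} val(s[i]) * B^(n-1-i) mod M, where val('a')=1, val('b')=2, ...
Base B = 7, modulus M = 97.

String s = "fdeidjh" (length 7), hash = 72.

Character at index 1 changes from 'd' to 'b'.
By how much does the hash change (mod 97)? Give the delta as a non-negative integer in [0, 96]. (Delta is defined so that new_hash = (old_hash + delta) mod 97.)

Delta formula: (val(new) - val(old)) * B^(n-1-k) mod M
  val('b') - val('d') = 2 - 4 = -2
  B^(n-1-k) = 7^5 mod 97 = 26
  Delta = -2 * 26 mod 97 = 45

Answer: 45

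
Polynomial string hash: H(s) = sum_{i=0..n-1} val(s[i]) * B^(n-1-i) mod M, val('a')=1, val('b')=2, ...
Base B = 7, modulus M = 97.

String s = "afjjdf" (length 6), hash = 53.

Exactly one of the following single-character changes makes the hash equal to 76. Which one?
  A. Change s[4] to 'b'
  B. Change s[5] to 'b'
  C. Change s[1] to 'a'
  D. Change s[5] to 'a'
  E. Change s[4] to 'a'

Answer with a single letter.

Option A: s[4]='d'->'b', delta=(2-4)*7^1 mod 97 = 83, hash=53+83 mod 97 = 39
Option B: s[5]='f'->'b', delta=(2-6)*7^0 mod 97 = 93, hash=53+93 mod 97 = 49
Option C: s[1]='f'->'a', delta=(1-6)*7^4 mod 97 = 23, hash=53+23 mod 97 = 76 <-- target
Option D: s[5]='f'->'a', delta=(1-6)*7^0 mod 97 = 92, hash=53+92 mod 97 = 48
Option E: s[4]='d'->'a', delta=(1-4)*7^1 mod 97 = 76, hash=53+76 mod 97 = 32

Answer: C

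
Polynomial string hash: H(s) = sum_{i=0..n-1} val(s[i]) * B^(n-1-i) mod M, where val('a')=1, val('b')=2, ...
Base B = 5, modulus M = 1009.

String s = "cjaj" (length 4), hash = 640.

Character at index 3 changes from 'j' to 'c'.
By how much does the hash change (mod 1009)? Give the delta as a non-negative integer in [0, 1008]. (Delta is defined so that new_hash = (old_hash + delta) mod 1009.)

Answer: 1002

Derivation:
Delta formula: (val(new) - val(old)) * B^(n-1-k) mod M
  val('c') - val('j') = 3 - 10 = -7
  B^(n-1-k) = 5^0 mod 1009 = 1
  Delta = -7 * 1 mod 1009 = 1002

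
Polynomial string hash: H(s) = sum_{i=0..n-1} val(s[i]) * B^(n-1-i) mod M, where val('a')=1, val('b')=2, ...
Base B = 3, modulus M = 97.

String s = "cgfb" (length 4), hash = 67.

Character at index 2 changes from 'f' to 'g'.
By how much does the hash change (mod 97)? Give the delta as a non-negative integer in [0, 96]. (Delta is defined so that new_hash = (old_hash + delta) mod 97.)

Delta formula: (val(new) - val(old)) * B^(n-1-k) mod M
  val('g') - val('f') = 7 - 6 = 1
  B^(n-1-k) = 3^1 mod 97 = 3
  Delta = 1 * 3 mod 97 = 3

Answer: 3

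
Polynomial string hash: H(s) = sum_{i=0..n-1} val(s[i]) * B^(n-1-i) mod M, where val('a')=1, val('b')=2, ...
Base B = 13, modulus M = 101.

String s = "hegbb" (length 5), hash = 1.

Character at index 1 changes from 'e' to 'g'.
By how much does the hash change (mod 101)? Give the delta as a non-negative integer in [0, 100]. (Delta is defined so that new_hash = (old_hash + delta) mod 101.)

Answer: 51

Derivation:
Delta formula: (val(new) - val(old)) * B^(n-1-k) mod M
  val('g') - val('e') = 7 - 5 = 2
  B^(n-1-k) = 13^3 mod 101 = 76
  Delta = 2 * 76 mod 101 = 51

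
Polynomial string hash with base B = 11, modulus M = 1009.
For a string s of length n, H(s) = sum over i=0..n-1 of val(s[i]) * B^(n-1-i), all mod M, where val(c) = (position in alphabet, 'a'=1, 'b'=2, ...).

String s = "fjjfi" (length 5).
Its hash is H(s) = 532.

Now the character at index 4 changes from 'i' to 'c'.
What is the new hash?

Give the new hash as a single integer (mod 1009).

val('i') = 9, val('c') = 3
Position k = 4, exponent = n-1-k = 0
B^0 mod M = 11^0 mod 1009 = 1
Delta = (3 - 9) * 1 mod 1009 = 1003
New hash = (532 + 1003) mod 1009 = 526

Answer: 526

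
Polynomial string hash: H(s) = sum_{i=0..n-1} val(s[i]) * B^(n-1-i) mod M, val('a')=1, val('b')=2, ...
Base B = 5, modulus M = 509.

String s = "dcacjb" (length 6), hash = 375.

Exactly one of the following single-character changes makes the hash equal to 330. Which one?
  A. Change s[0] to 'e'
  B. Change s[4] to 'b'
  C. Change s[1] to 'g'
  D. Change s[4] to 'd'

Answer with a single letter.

Option A: s[0]='d'->'e', delta=(5-4)*5^5 mod 509 = 71, hash=375+71 mod 509 = 446
Option B: s[4]='j'->'b', delta=(2-10)*5^1 mod 509 = 469, hash=375+469 mod 509 = 335
Option C: s[1]='c'->'g', delta=(7-3)*5^4 mod 509 = 464, hash=375+464 mod 509 = 330 <-- target
Option D: s[4]='j'->'d', delta=(4-10)*5^1 mod 509 = 479, hash=375+479 mod 509 = 345

Answer: C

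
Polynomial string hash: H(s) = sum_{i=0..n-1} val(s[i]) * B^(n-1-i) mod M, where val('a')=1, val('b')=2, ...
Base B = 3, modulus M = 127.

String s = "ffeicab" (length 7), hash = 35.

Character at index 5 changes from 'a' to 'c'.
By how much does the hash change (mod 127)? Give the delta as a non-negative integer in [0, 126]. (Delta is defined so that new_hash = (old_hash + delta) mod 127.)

Delta formula: (val(new) - val(old)) * B^(n-1-k) mod M
  val('c') - val('a') = 3 - 1 = 2
  B^(n-1-k) = 3^1 mod 127 = 3
  Delta = 2 * 3 mod 127 = 6

Answer: 6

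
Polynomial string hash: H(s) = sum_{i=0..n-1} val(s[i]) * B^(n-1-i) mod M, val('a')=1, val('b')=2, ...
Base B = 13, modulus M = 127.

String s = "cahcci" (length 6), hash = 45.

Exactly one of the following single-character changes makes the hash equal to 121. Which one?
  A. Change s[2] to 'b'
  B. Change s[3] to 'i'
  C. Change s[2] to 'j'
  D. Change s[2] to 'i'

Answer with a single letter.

Answer: C

Derivation:
Option A: s[2]='h'->'b', delta=(2-8)*13^3 mod 127 = 26, hash=45+26 mod 127 = 71
Option B: s[3]='c'->'i', delta=(9-3)*13^2 mod 127 = 125, hash=45+125 mod 127 = 43
Option C: s[2]='h'->'j', delta=(10-8)*13^3 mod 127 = 76, hash=45+76 mod 127 = 121 <-- target
Option D: s[2]='h'->'i', delta=(9-8)*13^3 mod 127 = 38, hash=45+38 mod 127 = 83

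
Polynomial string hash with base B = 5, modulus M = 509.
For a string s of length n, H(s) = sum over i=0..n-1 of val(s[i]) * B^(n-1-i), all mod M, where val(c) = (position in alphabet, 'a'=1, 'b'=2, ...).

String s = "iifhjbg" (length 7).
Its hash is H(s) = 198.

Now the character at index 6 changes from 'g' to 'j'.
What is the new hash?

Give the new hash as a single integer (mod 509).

Answer: 201

Derivation:
val('g') = 7, val('j') = 10
Position k = 6, exponent = n-1-k = 0
B^0 mod M = 5^0 mod 509 = 1
Delta = (10 - 7) * 1 mod 509 = 3
New hash = (198 + 3) mod 509 = 201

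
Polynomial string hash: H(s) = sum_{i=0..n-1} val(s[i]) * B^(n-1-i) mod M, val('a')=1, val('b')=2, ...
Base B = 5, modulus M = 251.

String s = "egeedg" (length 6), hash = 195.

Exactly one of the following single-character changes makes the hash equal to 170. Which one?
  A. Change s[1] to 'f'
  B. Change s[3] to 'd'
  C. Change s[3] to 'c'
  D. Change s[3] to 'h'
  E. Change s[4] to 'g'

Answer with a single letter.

Answer: B

Derivation:
Option A: s[1]='g'->'f', delta=(6-7)*5^4 mod 251 = 128, hash=195+128 mod 251 = 72
Option B: s[3]='e'->'d', delta=(4-5)*5^2 mod 251 = 226, hash=195+226 mod 251 = 170 <-- target
Option C: s[3]='e'->'c', delta=(3-5)*5^2 mod 251 = 201, hash=195+201 mod 251 = 145
Option D: s[3]='e'->'h', delta=(8-5)*5^2 mod 251 = 75, hash=195+75 mod 251 = 19
Option E: s[4]='d'->'g', delta=(7-4)*5^1 mod 251 = 15, hash=195+15 mod 251 = 210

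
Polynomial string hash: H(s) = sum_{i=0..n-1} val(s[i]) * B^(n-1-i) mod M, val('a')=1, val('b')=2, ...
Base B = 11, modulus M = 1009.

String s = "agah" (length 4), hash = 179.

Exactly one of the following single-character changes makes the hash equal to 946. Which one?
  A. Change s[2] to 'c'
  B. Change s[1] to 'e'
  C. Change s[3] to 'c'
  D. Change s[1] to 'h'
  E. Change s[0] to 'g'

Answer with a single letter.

Option A: s[2]='a'->'c', delta=(3-1)*11^1 mod 1009 = 22, hash=179+22 mod 1009 = 201
Option B: s[1]='g'->'e', delta=(5-7)*11^2 mod 1009 = 767, hash=179+767 mod 1009 = 946 <-- target
Option C: s[3]='h'->'c', delta=(3-8)*11^0 mod 1009 = 1004, hash=179+1004 mod 1009 = 174
Option D: s[1]='g'->'h', delta=(8-7)*11^2 mod 1009 = 121, hash=179+121 mod 1009 = 300
Option E: s[0]='a'->'g', delta=(7-1)*11^3 mod 1009 = 923, hash=179+923 mod 1009 = 93

Answer: B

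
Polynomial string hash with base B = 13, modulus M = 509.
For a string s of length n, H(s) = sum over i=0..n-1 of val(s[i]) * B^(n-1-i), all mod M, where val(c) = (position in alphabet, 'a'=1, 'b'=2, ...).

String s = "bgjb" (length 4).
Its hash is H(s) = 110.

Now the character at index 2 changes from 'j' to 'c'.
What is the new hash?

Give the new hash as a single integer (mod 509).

Answer: 19

Derivation:
val('j') = 10, val('c') = 3
Position k = 2, exponent = n-1-k = 1
B^1 mod M = 13^1 mod 509 = 13
Delta = (3 - 10) * 13 mod 509 = 418
New hash = (110 + 418) mod 509 = 19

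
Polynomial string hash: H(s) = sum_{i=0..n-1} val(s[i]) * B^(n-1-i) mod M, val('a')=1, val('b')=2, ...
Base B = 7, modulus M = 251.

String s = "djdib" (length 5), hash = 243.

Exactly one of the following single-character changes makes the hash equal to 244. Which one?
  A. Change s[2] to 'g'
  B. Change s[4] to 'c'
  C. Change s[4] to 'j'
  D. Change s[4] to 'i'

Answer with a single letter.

Option A: s[2]='d'->'g', delta=(7-4)*7^2 mod 251 = 147, hash=243+147 mod 251 = 139
Option B: s[4]='b'->'c', delta=(3-2)*7^0 mod 251 = 1, hash=243+1 mod 251 = 244 <-- target
Option C: s[4]='b'->'j', delta=(10-2)*7^0 mod 251 = 8, hash=243+8 mod 251 = 0
Option D: s[4]='b'->'i', delta=(9-2)*7^0 mod 251 = 7, hash=243+7 mod 251 = 250

Answer: B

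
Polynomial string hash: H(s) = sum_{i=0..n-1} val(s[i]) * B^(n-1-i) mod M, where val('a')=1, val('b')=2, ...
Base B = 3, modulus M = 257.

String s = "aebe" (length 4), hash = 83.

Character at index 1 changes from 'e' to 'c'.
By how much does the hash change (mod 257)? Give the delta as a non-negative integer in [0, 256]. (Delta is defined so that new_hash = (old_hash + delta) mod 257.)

Answer: 239

Derivation:
Delta formula: (val(new) - val(old)) * B^(n-1-k) mod M
  val('c') - val('e') = 3 - 5 = -2
  B^(n-1-k) = 3^2 mod 257 = 9
  Delta = -2 * 9 mod 257 = 239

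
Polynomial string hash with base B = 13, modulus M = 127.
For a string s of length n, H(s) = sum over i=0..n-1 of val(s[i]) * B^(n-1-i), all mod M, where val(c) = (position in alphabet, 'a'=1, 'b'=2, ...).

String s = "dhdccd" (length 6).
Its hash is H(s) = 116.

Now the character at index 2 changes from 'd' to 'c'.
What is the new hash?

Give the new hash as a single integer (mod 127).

Answer: 78

Derivation:
val('d') = 4, val('c') = 3
Position k = 2, exponent = n-1-k = 3
B^3 mod M = 13^3 mod 127 = 38
Delta = (3 - 4) * 38 mod 127 = 89
New hash = (116 + 89) mod 127 = 78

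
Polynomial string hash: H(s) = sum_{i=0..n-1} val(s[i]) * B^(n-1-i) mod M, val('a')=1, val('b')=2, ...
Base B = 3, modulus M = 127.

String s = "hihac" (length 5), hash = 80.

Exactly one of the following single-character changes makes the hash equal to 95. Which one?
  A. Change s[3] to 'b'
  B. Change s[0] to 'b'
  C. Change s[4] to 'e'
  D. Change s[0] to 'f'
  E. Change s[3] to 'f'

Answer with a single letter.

Option A: s[3]='a'->'b', delta=(2-1)*3^1 mod 127 = 3, hash=80+3 mod 127 = 83
Option B: s[0]='h'->'b', delta=(2-8)*3^4 mod 127 = 22, hash=80+22 mod 127 = 102
Option C: s[4]='c'->'e', delta=(5-3)*3^0 mod 127 = 2, hash=80+2 mod 127 = 82
Option D: s[0]='h'->'f', delta=(6-8)*3^4 mod 127 = 92, hash=80+92 mod 127 = 45
Option E: s[3]='a'->'f', delta=(6-1)*3^1 mod 127 = 15, hash=80+15 mod 127 = 95 <-- target

Answer: E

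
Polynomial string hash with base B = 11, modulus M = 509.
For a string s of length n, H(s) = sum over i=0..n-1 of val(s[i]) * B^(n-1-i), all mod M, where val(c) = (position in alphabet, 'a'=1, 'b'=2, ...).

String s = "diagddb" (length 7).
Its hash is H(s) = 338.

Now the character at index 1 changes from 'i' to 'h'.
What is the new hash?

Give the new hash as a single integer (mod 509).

Answer: 131

Derivation:
val('i') = 9, val('h') = 8
Position k = 1, exponent = n-1-k = 5
B^5 mod M = 11^5 mod 509 = 207
Delta = (8 - 9) * 207 mod 509 = 302
New hash = (338 + 302) mod 509 = 131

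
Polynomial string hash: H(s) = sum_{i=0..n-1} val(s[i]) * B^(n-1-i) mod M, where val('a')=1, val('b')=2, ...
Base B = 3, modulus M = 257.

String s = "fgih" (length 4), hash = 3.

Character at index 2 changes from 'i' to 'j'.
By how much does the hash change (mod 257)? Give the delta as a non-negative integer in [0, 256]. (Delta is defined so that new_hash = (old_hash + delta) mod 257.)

Answer: 3

Derivation:
Delta formula: (val(new) - val(old)) * B^(n-1-k) mod M
  val('j') - val('i') = 10 - 9 = 1
  B^(n-1-k) = 3^1 mod 257 = 3
  Delta = 1 * 3 mod 257 = 3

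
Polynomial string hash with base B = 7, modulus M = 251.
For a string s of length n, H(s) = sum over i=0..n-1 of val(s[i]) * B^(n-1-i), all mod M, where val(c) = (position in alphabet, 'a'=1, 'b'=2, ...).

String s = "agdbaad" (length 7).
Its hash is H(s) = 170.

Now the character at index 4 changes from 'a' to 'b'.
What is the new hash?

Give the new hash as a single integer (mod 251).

Answer: 219

Derivation:
val('a') = 1, val('b') = 2
Position k = 4, exponent = n-1-k = 2
B^2 mod M = 7^2 mod 251 = 49
Delta = (2 - 1) * 49 mod 251 = 49
New hash = (170 + 49) mod 251 = 219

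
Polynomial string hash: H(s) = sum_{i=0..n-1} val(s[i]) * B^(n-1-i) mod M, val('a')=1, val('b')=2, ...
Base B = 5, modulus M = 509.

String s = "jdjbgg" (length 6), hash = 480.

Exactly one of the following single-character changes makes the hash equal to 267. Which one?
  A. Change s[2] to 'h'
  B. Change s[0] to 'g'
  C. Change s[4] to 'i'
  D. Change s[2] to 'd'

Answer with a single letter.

Answer: B

Derivation:
Option A: s[2]='j'->'h', delta=(8-10)*5^3 mod 509 = 259, hash=480+259 mod 509 = 230
Option B: s[0]='j'->'g', delta=(7-10)*5^5 mod 509 = 296, hash=480+296 mod 509 = 267 <-- target
Option C: s[4]='g'->'i', delta=(9-7)*5^1 mod 509 = 10, hash=480+10 mod 509 = 490
Option D: s[2]='j'->'d', delta=(4-10)*5^3 mod 509 = 268, hash=480+268 mod 509 = 239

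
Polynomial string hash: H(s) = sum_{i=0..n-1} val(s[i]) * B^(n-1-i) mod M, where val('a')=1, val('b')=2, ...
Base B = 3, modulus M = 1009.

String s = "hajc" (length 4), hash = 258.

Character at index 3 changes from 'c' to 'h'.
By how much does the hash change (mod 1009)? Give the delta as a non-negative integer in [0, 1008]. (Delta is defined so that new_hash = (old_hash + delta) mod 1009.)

Answer: 5

Derivation:
Delta formula: (val(new) - val(old)) * B^(n-1-k) mod M
  val('h') - val('c') = 8 - 3 = 5
  B^(n-1-k) = 3^0 mod 1009 = 1
  Delta = 5 * 1 mod 1009 = 5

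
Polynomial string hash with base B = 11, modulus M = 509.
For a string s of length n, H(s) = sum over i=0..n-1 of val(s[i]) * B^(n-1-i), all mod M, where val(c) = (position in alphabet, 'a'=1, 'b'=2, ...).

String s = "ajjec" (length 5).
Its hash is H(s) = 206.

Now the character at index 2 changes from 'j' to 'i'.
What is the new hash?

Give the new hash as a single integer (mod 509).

val('j') = 10, val('i') = 9
Position k = 2, exponent = n-1-k = 2
B^2 mod M = 11^2 mod 509 = 121
Delta = (9 - 10) * 121 mod 509 = 388
New hash = (206 + 388) mod 509 = 85

Answer: 85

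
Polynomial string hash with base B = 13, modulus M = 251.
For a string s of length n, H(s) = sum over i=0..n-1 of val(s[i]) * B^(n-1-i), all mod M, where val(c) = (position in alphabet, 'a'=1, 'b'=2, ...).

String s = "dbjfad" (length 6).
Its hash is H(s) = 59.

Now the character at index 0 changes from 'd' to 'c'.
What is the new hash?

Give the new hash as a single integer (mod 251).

val('d') = 4, val('c') = 3
Position k = 0, exponent = n-1-k = 5
B^5 mod M = 13^5 mod 251 = 64
Delta = (3 - 4) * 64 mod 251 = 187
New hash = (59 + 187) mod 251 = 246

Answer: 246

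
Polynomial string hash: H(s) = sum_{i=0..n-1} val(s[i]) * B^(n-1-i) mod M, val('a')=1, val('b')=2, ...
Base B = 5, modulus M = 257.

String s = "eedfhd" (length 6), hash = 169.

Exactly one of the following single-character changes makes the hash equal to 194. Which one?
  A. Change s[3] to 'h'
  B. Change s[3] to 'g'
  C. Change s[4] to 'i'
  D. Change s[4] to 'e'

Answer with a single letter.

Answer: B

Derivation:
Option A: s[3]='f'->'h', delta=(8-6)*5^2 mod 257 = 50, hash=169+50 mod 257 = 219
Option B: s[3]='f'->'g', delta=(7-6)*5^2 mod 257 = 25, hash=169+25 mod 257 = 194 <-- target
Option C: s[4]='h'->'i', delta=(9-8)*5^1 mod 257 = 5, hash=169+5 mod 257 = 174
Option D: s[4]='h'->'e', delta=(5-8)*5^1 mod 257 = 242, hash=169+242 mod 257 = 154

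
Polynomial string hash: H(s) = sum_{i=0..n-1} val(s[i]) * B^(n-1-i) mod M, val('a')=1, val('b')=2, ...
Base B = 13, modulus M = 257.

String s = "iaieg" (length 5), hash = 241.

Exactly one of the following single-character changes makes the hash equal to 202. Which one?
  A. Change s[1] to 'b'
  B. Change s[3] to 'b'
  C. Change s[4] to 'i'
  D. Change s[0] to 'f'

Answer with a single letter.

Answer: B

Derivation:
Option A: s[1]='a'->'b', delta=(2-1)*13^3 mod 257 = 141, hash=241+141 mod 257 = 125
Option B: s[3]='e'->'b', delta=(2-5)*13^1 mod 257 = 218, hash=241+218 mod 257 = 202 <-- target
Option C: s[4]='g'->'i', delta=(9-7)*13^0 mod 257 = 2, hash=241+2 mod 257 = 243
Option D: s[0]='i'->'f', delta=(6-9)*13^4 mod 257 = 155, hash=241+155 mod 257 = 139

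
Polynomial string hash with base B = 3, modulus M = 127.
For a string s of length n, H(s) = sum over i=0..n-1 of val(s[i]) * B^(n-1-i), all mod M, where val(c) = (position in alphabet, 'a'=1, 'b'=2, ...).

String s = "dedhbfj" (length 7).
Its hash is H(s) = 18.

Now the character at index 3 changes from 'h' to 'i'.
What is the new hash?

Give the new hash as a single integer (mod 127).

val('h') = 8, val('i') = 9
Position k = 3, exponent = n-1-k = 3
B^3 mod M = 3^3 mod 127 = 27
Delta = (9 - 8) * 27 mod 127 = 27
New hash = (18 + 27) mod 127 = 45

Answer: 45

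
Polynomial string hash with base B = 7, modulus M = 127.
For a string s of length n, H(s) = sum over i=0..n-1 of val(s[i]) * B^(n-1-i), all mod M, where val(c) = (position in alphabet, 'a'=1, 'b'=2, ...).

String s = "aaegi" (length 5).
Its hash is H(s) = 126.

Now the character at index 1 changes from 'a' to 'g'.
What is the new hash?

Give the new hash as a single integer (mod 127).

val('a') = 1, val('g') = 7
Position k = 1, exponent = n-1-k = 3
B^3 mod M = 7^3 mod 127 = 89
Delta = (7 - 1) * 89 mod 127 = 26
New hash = (126 + 26) mod 127 = 25

Answer: 25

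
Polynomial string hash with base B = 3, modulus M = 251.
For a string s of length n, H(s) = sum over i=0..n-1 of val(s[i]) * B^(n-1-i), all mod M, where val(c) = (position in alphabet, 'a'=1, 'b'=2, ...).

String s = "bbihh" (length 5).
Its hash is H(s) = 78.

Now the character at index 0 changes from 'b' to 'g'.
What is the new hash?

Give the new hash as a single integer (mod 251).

val('b') = 2, val('g') = 7
Position k = 0, exponent = n-1-k = 4
B^4 mod M = 3^4 mod 251 = 81
Delta = (7 - 2) * 81 mod 251 = 154
New hash = (78 + 154) mod 251 = 232

Answer: 232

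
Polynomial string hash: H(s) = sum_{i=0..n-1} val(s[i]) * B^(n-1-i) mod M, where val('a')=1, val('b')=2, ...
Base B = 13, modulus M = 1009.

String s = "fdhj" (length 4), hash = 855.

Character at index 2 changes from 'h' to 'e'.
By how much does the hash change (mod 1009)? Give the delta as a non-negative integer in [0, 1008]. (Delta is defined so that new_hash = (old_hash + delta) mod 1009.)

Answer: 970

Derivation:
Delta formula: (val(new) - val(old)) * B^(n-1-k) mod M
  val('e') - val('h') = 5 - 8 = -3
  B^(n-1-k) = 13^1 mod 1009 = 13
  Delta = -3 * 13 mod 1009 = 970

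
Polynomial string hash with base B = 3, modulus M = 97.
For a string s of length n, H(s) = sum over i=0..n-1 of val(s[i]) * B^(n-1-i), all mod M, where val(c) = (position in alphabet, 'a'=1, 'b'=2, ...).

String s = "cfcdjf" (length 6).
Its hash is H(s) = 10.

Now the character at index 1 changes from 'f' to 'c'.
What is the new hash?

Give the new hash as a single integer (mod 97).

val('f') = 6, val('c') = 3
Position k = 1, exponent = n-1-k = 4
B^4 mod M = 3^4 mod 97 = 81
Delta = (3 - 6) * 81 mod 97 = 48
New hash = (10 + 48) mod 97 = 58

Answer: 58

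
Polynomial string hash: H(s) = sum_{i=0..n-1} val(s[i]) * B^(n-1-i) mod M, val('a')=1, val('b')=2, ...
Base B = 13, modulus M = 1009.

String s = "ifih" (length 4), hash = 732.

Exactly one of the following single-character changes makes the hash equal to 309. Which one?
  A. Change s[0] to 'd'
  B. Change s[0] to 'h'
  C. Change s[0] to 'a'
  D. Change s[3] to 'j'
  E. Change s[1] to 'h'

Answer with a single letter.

Answer: C

Derivation:
Option A: s[0]='i'->'d', delta=(4-9)*13^3 mod 1009 = 114, hash=732+114 mod 1009 = 846
Option B: s[0]='i'->'h', delta=(8-9)*13^3 mod 1009 = 830, hash=732+830 mod 1009 = 553
Option C: s[0]='i'->'a', delta=(1-9)*13^3 mod 1009 = 586, hash=732+586 mod 1009 = 309 <-- target
Option D: s[3]='h'->'j', delta=(10-8)*13^0 mod 1009 = 2, hash=732+2 mod 1009 = 734
Option E: s[1]='f'->'h', delta=(8-6)*13^2 mod 1009 = 338, hash=732+338 mod 1009 = 61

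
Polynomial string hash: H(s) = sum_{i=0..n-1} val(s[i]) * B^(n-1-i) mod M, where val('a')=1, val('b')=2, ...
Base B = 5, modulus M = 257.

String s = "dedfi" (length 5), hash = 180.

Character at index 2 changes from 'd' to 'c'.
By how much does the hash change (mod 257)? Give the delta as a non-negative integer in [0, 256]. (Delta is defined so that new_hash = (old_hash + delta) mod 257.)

Delta formula: (val(new) - val(old)) * B^(n-1-k) mod M
  val('c') - val('d') = 3 - 4 = -1
  B^(n-1-k) = 5^2 mod 257 = 25
  Delta = -1 * 25 mod 257 = 232

Answer: 232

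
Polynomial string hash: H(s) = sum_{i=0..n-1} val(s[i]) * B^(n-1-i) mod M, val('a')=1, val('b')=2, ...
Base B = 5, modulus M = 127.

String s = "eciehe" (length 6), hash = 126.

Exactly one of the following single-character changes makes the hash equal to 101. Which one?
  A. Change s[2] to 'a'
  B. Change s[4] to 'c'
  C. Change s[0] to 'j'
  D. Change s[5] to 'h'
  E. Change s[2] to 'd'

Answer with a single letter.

Answer: B

Derivation:
Option A: s[2]='i'->'a', delta=(1-9)*5^3 mod 127 = 16, hash=126+16 mod 127 = 15
Option B: s[4]='h'->'c', delta=(3-8)*5^1 mod 127 = 102, hash=126+102 mod 127 = 101 <-- target
Option C: s[0]='e'->'j', delta=(10-5)*5^5 mod 127 = 4, hash=126+4 mod 127 = 3
Option D: s[5]='e'->'h', delta=(8-5)*5^0 mod 127 = 3, hash=126+3 mod 127 = 2
Option E: s[2]='i'->'d', delta=(4-9)*5^3 mod 127 = 10, hash=126+10 mod 127 = 9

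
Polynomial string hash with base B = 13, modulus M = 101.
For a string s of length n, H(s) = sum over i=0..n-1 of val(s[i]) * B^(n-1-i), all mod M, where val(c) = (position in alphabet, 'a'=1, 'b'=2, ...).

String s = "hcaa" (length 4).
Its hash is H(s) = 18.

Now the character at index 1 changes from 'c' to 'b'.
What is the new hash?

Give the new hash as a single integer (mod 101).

Answer: 51

Derivation:
val('c') = 3, val('b') = 2
Position k = 1, exponent = n-1-k = 2
B^2 mod M = 13^2 mod 101 = 68
Delta = (2 - 3) * 68 mod 101 = 33
New hash = (18 + 33) mod 101 = 51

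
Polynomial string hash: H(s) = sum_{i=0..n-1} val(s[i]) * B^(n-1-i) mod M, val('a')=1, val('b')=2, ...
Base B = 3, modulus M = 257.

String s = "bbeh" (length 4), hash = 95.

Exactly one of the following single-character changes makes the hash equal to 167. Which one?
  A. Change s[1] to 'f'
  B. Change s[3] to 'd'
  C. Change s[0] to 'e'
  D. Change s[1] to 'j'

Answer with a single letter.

Answer: D

Derivation:
Option A: s[1]='b'->'f', delta=(6-2)*3^2 mod 257 = 36, hash=95+36 mod 257 = 131
Option B: s[3]='h'->'d', delta=(4-8)*3^0 mod 257 = 253, hash=95+253 mod 257 = 91
Option C: s[0]='b'->'e', delta=(5-2)*3^3 mod 257 = 81, hash=95+81 mod 257 = 176
Option D: s[1]='b'->'j', delta=(10-2)*3^2 mod 257 = 72, hash=95+72 mod 257 = 167 <-- target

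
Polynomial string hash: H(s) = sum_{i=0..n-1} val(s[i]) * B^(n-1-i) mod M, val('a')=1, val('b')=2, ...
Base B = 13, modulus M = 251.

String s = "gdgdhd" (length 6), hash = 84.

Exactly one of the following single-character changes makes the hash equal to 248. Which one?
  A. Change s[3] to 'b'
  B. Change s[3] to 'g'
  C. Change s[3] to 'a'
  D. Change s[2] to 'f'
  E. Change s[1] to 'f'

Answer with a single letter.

Answer: A

Derivation:
Option A: s[3]='d'->'b', delta=(2-4)*13^2 mod 251 = 164, hash=84+164 mod 251 = 248 <-- target
Option B: s[3]='d'->'g', delta=(7-4)*13^2 mod 251 = 5, hash=84+5 mod 251 = 89
Option C: s[3]='d'->'a', delta=(1-4)*13^2 mod 251 = 246, hash=84+246 mod 251 = 79
Option D: s[2]='g'->'f', delta=(6-7)*13^3 mod 251 = 62, hash=84+62 mod 251 = 146
Option E: s[1]='d'->'f', delta=(6-4)*13^4 mod 251 = 145, hash=84+145 mod 251 = 229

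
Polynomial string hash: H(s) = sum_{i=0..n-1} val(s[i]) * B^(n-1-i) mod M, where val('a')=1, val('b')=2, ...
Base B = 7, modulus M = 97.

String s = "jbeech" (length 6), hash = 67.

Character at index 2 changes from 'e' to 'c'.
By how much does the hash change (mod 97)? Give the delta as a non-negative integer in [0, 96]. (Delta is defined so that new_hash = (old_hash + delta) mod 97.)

Answer: 90

Derivation:
Delta formula: (val(new) - val(old)) * B^(n-1-k) mod M
  val('c') - val('e') = 3 - 5 = -2
  B^(n-1-k) = 7^3 mod 97 = 52
  Delta = -2 * 52 mod 97 = 90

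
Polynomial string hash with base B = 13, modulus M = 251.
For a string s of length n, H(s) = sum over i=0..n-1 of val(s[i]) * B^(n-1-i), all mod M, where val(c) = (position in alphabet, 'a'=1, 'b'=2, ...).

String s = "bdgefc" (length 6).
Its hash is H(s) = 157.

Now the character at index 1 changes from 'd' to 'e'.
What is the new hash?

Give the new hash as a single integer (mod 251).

val('d') = 4, val('e') = 5
Position k = 1, exponent = n-1-k = 4
B^4 mod M = 13^4 mod 251 = 198
Delta = (5 - 4) * 198 mod 251 = 198
New hash = (157 + 198) mod 251 = 104

Answer: 104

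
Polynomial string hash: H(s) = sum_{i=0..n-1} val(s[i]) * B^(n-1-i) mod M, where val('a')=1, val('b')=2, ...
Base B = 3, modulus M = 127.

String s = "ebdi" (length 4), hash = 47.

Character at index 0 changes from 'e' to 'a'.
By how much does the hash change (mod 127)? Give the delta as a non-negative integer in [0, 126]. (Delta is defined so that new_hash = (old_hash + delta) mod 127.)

Answer: 19

Derivation:
Delta formula: (val(new) - val(old)) * B^(n-1-k) mod M
  val('a') - val('e') = 1 - 5 = -4
  B^(n-1-k) = 3^3 mod 127 = 27
  Delta = -4 * 27 mod 127 = 19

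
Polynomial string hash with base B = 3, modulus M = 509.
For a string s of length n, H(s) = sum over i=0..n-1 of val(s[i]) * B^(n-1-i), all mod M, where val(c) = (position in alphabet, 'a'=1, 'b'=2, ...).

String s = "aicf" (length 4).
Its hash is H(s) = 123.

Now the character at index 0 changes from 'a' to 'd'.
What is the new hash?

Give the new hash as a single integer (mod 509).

Answer: 204

Derivation:
val('a') = 1, val('d') = 4
Position k = 0, exponent = n-1-k = 3
B^3 mod M = 3^3 mod 509 = 27
Delta = (4 - 1) * 27 mod 509 = 81
New hash = (123 + 81) mod 509 = 204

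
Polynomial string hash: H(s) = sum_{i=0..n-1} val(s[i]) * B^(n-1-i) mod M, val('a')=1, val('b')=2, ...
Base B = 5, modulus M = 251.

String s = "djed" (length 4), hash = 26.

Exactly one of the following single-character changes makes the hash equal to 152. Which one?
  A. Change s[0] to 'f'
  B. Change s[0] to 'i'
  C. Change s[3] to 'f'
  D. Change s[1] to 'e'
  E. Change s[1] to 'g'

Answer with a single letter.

Option A: s[0]='d'->'f', delta=(6-4)*5^3 mod 251 = 250, hash=26+250 mod 251 = 25
Option B: s[0]='d'->'i', delta=(9-4)*5^3 mod 251 = 123, hash=26+123 mod 251 = 149
Option C: s[3]='d'->'f', delta=(6-4)*5^0 mod 251 = 2, hash=26+2 mod 251 = 28
Option D: s[1]='j'->'e', delta=(5-10)*5^2 mod 251 = 126, hash=26+126 mod 251 = 152 <-- target
Option E: s[1]='j'->'g', delta=(7-10)*5^2 mod 251 = 176, hash=26+176 mod 251 = 202

Answer: D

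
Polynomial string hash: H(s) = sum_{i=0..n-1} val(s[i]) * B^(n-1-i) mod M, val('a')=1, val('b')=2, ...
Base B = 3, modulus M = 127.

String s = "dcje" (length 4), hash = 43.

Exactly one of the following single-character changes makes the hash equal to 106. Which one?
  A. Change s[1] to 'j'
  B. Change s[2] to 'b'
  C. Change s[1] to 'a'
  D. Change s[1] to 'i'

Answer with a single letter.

Option A: s[1]='c'->'j', delta=(10-3)*3^2 mod 127 = 63, hash=43+63 mod 127 = 106 <-- target
Option B: s[2]='j'->'b', delta=(2-10)*3^1 mod 127 = 103, hash=43+103 mod 127 = 19
Option C: s[1]='c'->'a', delta=(1-3)*3^2 mod 127 = 109, hash=43+109 mod 127 = 25
Option D: s[1]='c'->'i', delta=(9-3)*3^2 mod 127 = 54, hash=43+54 mod 127 = 97

Answer: A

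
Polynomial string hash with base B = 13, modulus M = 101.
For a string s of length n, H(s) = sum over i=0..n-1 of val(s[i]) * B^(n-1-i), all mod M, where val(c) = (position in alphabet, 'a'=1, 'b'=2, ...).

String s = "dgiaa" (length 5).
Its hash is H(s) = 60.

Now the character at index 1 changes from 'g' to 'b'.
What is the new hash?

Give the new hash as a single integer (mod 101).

val('g') = 7, val('b') = 2
Position k = 1, exponent = n-1-k = 3
B^3 mod M = 13^3 mod 101 = 76
Delta = (2 - 7) * 76 mod 101 = 24
New hash = (60 + 24) mod 101 = 84

Answer: 84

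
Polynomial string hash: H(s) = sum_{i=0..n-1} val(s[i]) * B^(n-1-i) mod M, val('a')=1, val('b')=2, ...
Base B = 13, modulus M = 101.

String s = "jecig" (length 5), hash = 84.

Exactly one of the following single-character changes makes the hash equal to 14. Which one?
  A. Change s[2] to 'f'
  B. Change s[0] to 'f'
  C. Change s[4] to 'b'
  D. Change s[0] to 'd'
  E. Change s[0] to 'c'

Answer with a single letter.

Answer: D

Derivation:
Option A: s[2]='c'->'f', delta=(6-3)*13^2 mod 101 = 2, hash=84+2 mod 101 = 86
Option B: s[0]='j'->'f', delta=(6-10)*13^4 mod 101 = 88, hash=84+88 mod 101 = 71
Option C: s[4]='g'->'b', delta=(2-7)*13^0 mod 101 = 96, hash=84+96 mod 101 = 79
Option D: s[0]='j'->'d', delta=(4-10)*13^4 mod 101 = 31, hash=84+31 mod 101 = 14 <-- target
Option E: s[0]='j'->'c', delta=(3-10)*13^4 mod 101 = 53, hash=84+53 mod 101 = 36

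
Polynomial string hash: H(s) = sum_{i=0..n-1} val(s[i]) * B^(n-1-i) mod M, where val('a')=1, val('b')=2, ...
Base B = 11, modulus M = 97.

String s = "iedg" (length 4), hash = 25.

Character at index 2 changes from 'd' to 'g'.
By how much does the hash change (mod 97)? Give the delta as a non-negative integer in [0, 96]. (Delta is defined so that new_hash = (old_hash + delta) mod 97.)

Answer: 33

Derivation:
Delta formula: (val(new) - val(old)) * B^(n-1-k) mod M
  val('g') - val('d') = 7 - 4 = 3
  B^(n-1-k) = 11^1 mod 97 = 11
  Delta = 3 * 11 mod 97 = 33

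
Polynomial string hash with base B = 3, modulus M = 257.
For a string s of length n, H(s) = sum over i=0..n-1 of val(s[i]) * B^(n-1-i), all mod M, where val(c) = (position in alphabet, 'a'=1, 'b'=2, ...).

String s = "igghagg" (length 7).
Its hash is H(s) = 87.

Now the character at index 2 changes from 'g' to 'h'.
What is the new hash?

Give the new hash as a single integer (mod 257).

val('g') = 7, val('h') = 8
Position k = 2, exponent = n-1-k = 4
B^4 mod M = 3^4 mod 257 = 81
Delta = (8 - 7) * 81 mod 257 = 81
New hash = (87 + 81) mod 257 = 168

Answer: 168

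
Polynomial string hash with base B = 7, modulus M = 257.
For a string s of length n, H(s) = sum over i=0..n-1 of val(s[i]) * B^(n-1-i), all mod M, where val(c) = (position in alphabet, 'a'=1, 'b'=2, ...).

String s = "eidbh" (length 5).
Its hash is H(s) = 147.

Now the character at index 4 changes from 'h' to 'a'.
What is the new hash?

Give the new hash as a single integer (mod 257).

Answer: 140

Derivation:
val('h') = 8, val('a') = 1
Position k = 4, exponent = n-1-k = 0
B^0 mod M = 7^0 mod 257 = 1
Delta = (1 - 8) * 1 mod 257 = 250
New hash = (147 + 250) mod 257 = 140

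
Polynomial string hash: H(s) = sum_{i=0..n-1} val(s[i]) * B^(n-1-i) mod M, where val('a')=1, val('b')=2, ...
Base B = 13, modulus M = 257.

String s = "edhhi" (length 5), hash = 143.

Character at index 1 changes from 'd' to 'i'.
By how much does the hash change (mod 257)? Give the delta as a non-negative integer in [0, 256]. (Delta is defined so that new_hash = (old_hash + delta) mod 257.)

Answer: 191

Derivation:
Delta formula: (val(new) - val(old)) * B^(n-1-k) mod M
  val('i') - val('d') = 9 - 4 = 5
  B^(n-1-k) = 13^3 mod 257 = 141
  Delta = 5 * 141 mod 257 = 191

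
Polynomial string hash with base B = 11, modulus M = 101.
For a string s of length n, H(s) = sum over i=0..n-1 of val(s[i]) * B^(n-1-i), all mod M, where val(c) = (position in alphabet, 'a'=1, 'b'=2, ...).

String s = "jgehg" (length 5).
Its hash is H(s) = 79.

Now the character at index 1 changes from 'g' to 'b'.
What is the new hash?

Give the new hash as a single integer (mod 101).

val('g') = 7, val('b') = 2
Position k = 1, exponent = n-1-k = 3
B^3 mod M = 11^3 mod 101 = 18
Delta = (2 - 7) * 18 mod 101 = 11
New hash = (79 + 11) mod 101 = 90

Answer: 90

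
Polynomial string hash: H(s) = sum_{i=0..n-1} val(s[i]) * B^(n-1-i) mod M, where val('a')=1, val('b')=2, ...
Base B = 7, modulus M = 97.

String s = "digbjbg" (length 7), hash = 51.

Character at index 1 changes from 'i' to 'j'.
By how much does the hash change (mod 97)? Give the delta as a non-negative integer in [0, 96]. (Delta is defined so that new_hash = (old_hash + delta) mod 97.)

Answer: 26

Derivation:
Delta formula: (val(new) - val(old)) * B^(n-1-k) mod M
  val('j') - val('i') = 10 - 9 = 1
  B^(n-1-k) = 7^5 mod 97 = 26
  Delta = 1 * 26 mod 97 = 26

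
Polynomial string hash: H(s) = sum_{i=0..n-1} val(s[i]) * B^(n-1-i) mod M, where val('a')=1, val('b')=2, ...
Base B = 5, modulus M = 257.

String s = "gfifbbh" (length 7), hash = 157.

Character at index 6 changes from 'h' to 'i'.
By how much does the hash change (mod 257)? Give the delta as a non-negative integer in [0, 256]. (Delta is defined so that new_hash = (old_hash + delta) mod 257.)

Delta formula: (val(new) - val(old)) * B^(n-1-k) mod M
  val('i') - val('h') = 9 - 8 = 1
  B^(n-1-k) = 5^0 mod 257 = 1
  Delta = 1 * 1 mod 257 = 1

Answer: 1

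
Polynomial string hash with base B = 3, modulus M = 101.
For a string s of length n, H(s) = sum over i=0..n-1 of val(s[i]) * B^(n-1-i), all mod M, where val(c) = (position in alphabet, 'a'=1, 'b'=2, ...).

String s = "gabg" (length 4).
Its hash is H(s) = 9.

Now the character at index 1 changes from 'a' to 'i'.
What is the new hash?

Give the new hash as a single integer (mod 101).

val('a') = 1, val('i') = 9
Position k = 1, exponent = n-1-k = 2
B^2 mod M = 3^2 mod 101 = 9
Delta = (9 - 1) * 9 mod 101 = 72
New hash = (9 + 72) mod 101 = 81

Answer: 81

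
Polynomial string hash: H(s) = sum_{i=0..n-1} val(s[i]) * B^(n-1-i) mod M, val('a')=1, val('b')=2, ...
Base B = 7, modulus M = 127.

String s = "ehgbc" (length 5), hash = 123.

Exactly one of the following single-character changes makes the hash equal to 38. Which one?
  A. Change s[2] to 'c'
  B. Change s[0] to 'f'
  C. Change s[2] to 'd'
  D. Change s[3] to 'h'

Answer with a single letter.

Option A: s[2]='g'->'c', delta=(3-7)*7^2 mod 127 = 58, hash=123+58 mod 127 = 54
Option B: s[0]='e'->'f', delta=(6-5)*7^4 mod 127 = 115, hash=123+115 mod 127 = 111
Option C: s[2]='g'->'d', delta=(4-7)*7^2 mod 127 = 107, hash=123+107 mod 127 = 103
Option D: s[3]='b'->'h', delta=(8-2)*7^1 mod 127 = 42, hash=123+42 mod 127 = 38 <-- target

Answer: D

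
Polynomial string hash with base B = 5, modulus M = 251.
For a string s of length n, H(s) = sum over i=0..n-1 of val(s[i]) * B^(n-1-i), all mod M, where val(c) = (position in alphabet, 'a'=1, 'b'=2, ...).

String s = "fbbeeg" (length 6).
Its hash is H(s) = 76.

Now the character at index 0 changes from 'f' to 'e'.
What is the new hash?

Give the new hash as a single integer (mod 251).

Answer: 214

Derivation:
val('f') = 6, val('e') = 5
Position k = 0, exponent = n-1-k = 5
B^5 mod M = 5^5 mod 251 = 113
Delta = (5 - 6) * 113 mod 251 = 138
New hash = (76 + 138) mod 251 = 214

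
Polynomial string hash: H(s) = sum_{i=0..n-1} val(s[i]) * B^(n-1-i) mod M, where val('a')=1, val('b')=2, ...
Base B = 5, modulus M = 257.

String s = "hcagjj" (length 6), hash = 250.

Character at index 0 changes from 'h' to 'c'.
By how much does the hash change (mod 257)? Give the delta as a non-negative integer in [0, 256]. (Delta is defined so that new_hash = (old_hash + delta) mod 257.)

Delta formula: (val(new) - val(old)) * B^(n-1-k) mod M
  val('c') - val('h') = 3 - 8 = -5
  B^(n-1-k) = 5^5 mod 257 = 41
  Delta = -5 * 41 mod 257 = 52

Answer: 52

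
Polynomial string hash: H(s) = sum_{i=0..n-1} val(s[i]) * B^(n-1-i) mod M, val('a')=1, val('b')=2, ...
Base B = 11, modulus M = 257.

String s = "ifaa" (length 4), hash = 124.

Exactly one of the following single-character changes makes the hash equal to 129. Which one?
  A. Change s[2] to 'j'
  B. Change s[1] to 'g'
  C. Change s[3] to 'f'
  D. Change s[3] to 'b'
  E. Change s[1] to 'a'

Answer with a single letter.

Option A: s[2]='a'->'j', delta=(10-1)*11^1 mod 257 = 99, hash=124+99 mod 257 = 223
Option B: s[1]='f'->'g', delta=(7-6)*11^2 mod 257 = 121, hash=124+121 mod 257 = 245
Option C: s[3]='a'->'f', delta=(6-1)*11^0 mod 257 = 5, hash=124+5 mod 257 = 129 <-- target
Option D: s[3]='a'->'b', delta=(2-1)*11^0 mod 257 = 1, hash=124+1 mod 257 = 125
Option E: s[1]='f'->'a', delta=(1-6)*11^2 mod 257 = 166, hash=124+166 mod 257 = 33

Answer: C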